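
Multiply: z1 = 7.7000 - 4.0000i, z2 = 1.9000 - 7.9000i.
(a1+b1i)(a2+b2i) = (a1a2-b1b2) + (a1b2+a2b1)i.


Real = 7.7*1.9 - (-4)*(-7.9) = 14.63 - 31.6 = -16.97
Imag = 7.7*(-7.9) + 1.9*(-4) = -60.83 - (7.6) = -68.43

-16.9700 - 68.4300i


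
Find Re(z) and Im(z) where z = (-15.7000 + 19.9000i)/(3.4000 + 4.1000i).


Multiply by conjugate: (-15.7000 + 19.9000i)(3.4000 - 4.1000i) / (3.4^2 + 4.1^2)
Numerator real = -15.7*3.4 + 19.9*4.1 = 28.21
Numerator imag = 19.9*3.4 - (-15.7)*4.1 = 132.03
Denominator = 28.37
Re(z) = 28.21/28.37 = 0.9944
Im(z) = 132.03/28.37 = 4.6539

Re(z) = 0.9944, Im(z) = 4.6539


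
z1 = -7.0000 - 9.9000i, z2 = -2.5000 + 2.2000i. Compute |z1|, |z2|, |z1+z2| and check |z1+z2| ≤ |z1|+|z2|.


|z1| = sqrt((-7)^2 + (-9.9)^2) = sqrt(147.01) = 12.1248
|z2| = sqrt((-2.5)^2 + 2.2^2) = sqrt(11.09) = 3.3302
z1+z2 = -9.5000 - 7.7000i
|z1+z2| = sqrt(149.54) = 12.2287
|z1|+|z2| = 12.1248 + 3.3302 = 15.4550

|z1+z2| = 12.2287 ≤ |z1|+|z2| = 15.4550 (verified)


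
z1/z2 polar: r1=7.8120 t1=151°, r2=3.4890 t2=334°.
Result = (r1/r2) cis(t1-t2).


r = 7.8120 / 3.4890 = 2.2390
theta = 151° - 334° = -183° = 177° (mod 360)

2.2390 cis(177°)


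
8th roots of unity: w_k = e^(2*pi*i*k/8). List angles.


The 8th roots of unity are cis(360k/8°) for k=0..7
Angle step = 360/8 = 45°
Primitive root: cis(45°)
Primitive root = 0.7071 + 0.7071i

8 roots at angles: 0°, 45°, 90°, 135°, 180°, 225°, 270°, 315°


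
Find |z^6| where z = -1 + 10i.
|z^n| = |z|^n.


|z| = sqrt(1+100) = sqrt(101) = 10.0499
|z^6| = |z|^6 = (sqrt(101))^6 = 101^3 = 1030301

|z^6| = 1030301


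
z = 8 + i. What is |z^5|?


|z| = sqrt(64+1) = sqrt(65) = 8.0623
|z^5| = |z|^5 = (sqrt(65))^5 = 65^2 * sqrt(65) = 4225*sqrt(65)

|z^5| = 4225*sqrt(65) ≈ 34063.0390


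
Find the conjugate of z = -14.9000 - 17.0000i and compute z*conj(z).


z_bar = -14.9000 + 17.0000i
z*z_bar = (-14.9)^2 + (-17)^2 = 222.01 + 289 = 511.01

z_bar = -14.9000 + 17.0000i, z*z_bar = 511.01


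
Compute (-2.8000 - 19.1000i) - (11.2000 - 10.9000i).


Real: -2.8 - 11.2 = -14
Imag: -19.1 + 10.9 = -8.2

-14.0000 - 8.2000i


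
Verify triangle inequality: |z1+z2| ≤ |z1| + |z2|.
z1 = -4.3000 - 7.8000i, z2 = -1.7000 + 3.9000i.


|z1| = sqrt((-4.3)^2 + (-7.8)^2) = sqrt(79.33) = 8.9067
|z2| = sqrt((-1.7)^2 + 3.9^2) = sqrt(18.1) = 4.2544
z1+z2 = -6.0000 - 3.9000i
|z1+z2| = sqrt(51.21) = 7.1561
|z1|+|z2| = 8.9067 + 4.2544 = 13.1611

|z1+z2| = 7.1561 ≤ |z1|+|z2| = 13.1611 (verified)


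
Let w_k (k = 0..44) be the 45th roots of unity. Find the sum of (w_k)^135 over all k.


The roots are w_k = w^k with w = e^(2*pi*i/45), and (w^k)^135 = (w^135)^k.
So S = 1 + u + u^2 + ... + u^(44) with u = w^135.
135 = 3*45 + 0, so 135 is a multiple of 45 and u = (w^45)^3 = 1.
Every one of the 45 terms equals 1: S = 45

S = 45


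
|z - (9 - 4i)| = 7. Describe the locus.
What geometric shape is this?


|z - z0| = r is a circle with center z0 and radius r.
Center = (9, -4), radius = 7

Circle with center (9, -4) and radius 7


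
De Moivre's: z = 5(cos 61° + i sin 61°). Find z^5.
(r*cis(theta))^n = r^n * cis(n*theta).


r^5 = 5^5 = 3125
n*theta = 5*61° = 305° = 305° (mod 360)
a = 3125*cos(305°) = 1792.4264
b = 3125*sin(305°) = -2559.8501

3125 cis(305°) = 1792.4264 - 2559.8501i


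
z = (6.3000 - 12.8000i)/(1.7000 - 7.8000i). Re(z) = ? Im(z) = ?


Multiply by conjugate: (6.3000 - 12.8000i)(1.7000 + 7.8000i) / (1.7^2 + (-7.8)^2)
Numerator real = 6.3*1.7 - (12.8)*(-7.8) = 110.55
Numerator imag = -12.8*1.7 - 6.3*(-7.8) = 27.38
Denominator = 63.73
Re(z) = 110.55/63.73 = 1.7347
Im(z) = 27.38/63.73 = 0.4296

Re(z) = 1.7347, Im(z) = 0.4296


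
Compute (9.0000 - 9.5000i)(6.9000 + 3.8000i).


Real = 9*6.9 - (-9.5)*3.8 = 62.1 - (-36.1) = 98.2
Imag = 9*3.8 + 6.9*(-9.5) = 34.2 - (65.55) = -31.35

98.2000 - 31.3500i


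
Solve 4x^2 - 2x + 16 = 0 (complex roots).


disc = (-2)^2 - 4*4*16 = 4 - 256 = -252
sqrt(|disc|) = sqrt(252) = 15.8745
Real part = 2/(2*4) = 0.2500
Imag part = 15.8745/(2*4) = 1.9843

0.2500 ± 1.9843i


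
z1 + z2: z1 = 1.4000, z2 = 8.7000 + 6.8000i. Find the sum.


Real: 1.4 + 8.7 = 10.1
Imag: 0 + 6.8 = 6.8

10.1000 + 6.8000i


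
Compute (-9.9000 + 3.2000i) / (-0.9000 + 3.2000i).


Conjugate of z2 = -0.9000 - 3.2000i
Numerator: (-9.9000 + 3.2000i)(-0.9000 - 3.2000i) = 19.1500 + 28.8000i
Denominator: (-0.9)^2 + 3.2^2 = 11.05
Result = (19.1500 + 28.8000i)/11.05

1.7330 + 2.6063i


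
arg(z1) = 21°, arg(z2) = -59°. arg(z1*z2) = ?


arg(z1*z2) = 21° - 59° = -38°
Normalized to (-180°, 180°]: -38°

-38°


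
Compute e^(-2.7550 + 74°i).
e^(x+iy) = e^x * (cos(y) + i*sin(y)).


e^-2.7550 = 0.0636
cos(74°) = 0.2756
sin(74°) = 0.9613
Real = 0.0636*0.2756 = 0.0175
Imag = 0.0636*0.9613 = 0.0611

0.0175 + 0.0611i


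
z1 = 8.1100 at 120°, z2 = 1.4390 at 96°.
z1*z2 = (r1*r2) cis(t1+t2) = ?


r = 8.1100 * 1.4390 = 11.6703
theta = 120° + 96° = 216° = 216° (mod 360)

11.6703 cis(216°)


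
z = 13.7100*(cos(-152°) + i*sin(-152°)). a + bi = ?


a = 13.7100*cos(-152°) = 13.7100*(-0.88295) = -12.1052
b = 13.7100*sin(-152°) = 13.7100*(-0.469472) = -6.4365

-12.1052 - 6.4365i


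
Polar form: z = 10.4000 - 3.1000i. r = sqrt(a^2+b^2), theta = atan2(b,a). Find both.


r = sqrt(108.16+9.61) = sqrt(117.77) = 10.8522
theta = atan2(-3.1, 10.4) = -16.5981 degrees

r = 10.8522, theta = -16.5981 degrees


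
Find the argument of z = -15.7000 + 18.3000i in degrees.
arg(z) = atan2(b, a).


Re = -15.7, Im = 18.3
arg = atan2(18.3, -15.7) = 130.6271 degrees

arg(z) = 130.6271 degrees


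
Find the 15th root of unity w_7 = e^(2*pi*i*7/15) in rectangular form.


Angle = 360*7/15 = 168°
a = cos(168°) = -0.9781
b = sin(168°) = 0.2079

-0.9781 + 0.2079i


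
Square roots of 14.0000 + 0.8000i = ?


|z| = sqrt(196+0.64) = 14.0228
sqrt((|z|+a)/2) = sqrt((14.0228+14)/2) = sqrt(14.0114) = 3.7432
sqrt((|z|-a)/2) = sqrt((14.0228-14)/2) = sqrt(0.0114) = 0.1069

±(3.7432 + 0.1069i) i.e. 3.7432 + 0.1069i and -3.7432 - 0.1069i


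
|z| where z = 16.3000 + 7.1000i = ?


|z| = sqrt(16.3^2 + 7.1^2) = sqrt(265.69 + 50.41) = sqrt(316.1) = 17.7792

|z| = 17.7792


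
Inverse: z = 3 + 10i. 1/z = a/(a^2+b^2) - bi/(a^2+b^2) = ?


|z|^2 = 9+100 = 109
1/z = (3 - 10i)/109

1/z = 0.0275 - 0.0917i


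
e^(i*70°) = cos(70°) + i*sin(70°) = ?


cos(70°) = 0.3420
sin(70°) = 0.9397

e^(i*70°) = 0.3420 + 0.9397i


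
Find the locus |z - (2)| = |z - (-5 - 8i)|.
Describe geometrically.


Equal distances means the locus is the perpendicular bisector of z1 and z2.
Midpoint = ((2+(-5))/2, (0+(-8))/2) = (-1.5000, -4.0000)

Perpendicular bisector through (-1.5000, -4.0000)


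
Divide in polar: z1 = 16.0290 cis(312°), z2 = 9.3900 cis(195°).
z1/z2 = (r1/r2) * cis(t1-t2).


r = 16.0290 / 9.3900 = 1.7070
theta = 312° - 195° = 117° = 117° (mod 360)

1.7070 cis(117°)


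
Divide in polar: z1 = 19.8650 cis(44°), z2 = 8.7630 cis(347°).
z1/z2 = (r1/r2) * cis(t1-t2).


r = 19.8650 / 8.7630 = 2.2669
theta = 44° - 347° = -303° = 57° (mod 360)

2.2669 cis(57°)


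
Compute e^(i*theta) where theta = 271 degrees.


cos(271°) = 0.0175
sin(271°) = -0.9998

e^(i*271°) = 0.0175 - 0.9998i


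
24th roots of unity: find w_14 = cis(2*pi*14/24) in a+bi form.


Angle = 360*14/24 = 210°
a = cos(210°) = -0.8660
b = sin(210°) = -0.5000

-0.8660 - 0.5000i


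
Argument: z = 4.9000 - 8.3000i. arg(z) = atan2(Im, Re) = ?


Re = 4.9, Im = -8.3
arg = atan2(-8.3, 4.9) = -59.4440 degrees

arg(z) = -59.4440 degrees


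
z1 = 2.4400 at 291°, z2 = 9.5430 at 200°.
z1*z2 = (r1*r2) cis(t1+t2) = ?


r = 2.4400 * 9.5430 = 23.2849
theta = 291° + 200° = 491° = 131° (mod 360)

23.2849 cis(131°)


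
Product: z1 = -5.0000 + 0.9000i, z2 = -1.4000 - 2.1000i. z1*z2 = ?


Real = -5*(-1.4) - 0.9*(-2.1) = 7 - (-1.89) = 8.89
Imag = -5*(-2.1) - (1.4)*0.9 = 10.5 - (1.26) = 9.24

8.8900 + 9.2400i


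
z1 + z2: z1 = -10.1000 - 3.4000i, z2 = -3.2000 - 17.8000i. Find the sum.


Real: -10.1 - 3.2 = -13.3
Imag: -3.4 - 17.8 = -21.2

-13.3000 - 21.2000i


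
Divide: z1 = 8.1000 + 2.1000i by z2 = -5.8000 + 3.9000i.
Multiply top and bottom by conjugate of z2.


Conjugate of z2 = -5.8000 - 3.9000i
Numerator: (8.1000 + 2.1000i)(-5.8000 - 3.9000i) = -38.7900 - 43.7700i
Denominator: (-5.8)^2 + 3.9^2 = 48.85
Result = (-38.7900 - 43.7700i)/48.85

-0.7941 - 0.8960i


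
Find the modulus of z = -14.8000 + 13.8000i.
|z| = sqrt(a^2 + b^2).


|z| = sqrt((-14.8)^2 + 13.8^2) = sqrt(219.04 + 190.44) = sqrt(409.48) = 20.2356

|z| = 20.2356


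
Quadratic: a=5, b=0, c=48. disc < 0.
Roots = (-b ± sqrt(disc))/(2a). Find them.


disc = 0^2 - 4*5*48 = 0 - 960 = -960
sqrt(|disc|) = sqrt(960) = 30.9839
Real part = 0/(2*5) = 0
Imag part = 30.9839/(2*5) = 3.0984

0 ± 3.0984i


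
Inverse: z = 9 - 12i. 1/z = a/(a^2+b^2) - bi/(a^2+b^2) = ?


|z|^2 = 81+144 = 225
1/z = (9 + 12i)/225

1/z = 0.0400 + 0.0533i


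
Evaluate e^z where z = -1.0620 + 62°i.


e^-1.0620 = 0.3458
cos(62°) = 0.46947
sin(62°) = 0.8829
Real = 0.3458*0.46947 = 0.1623
Imag = 0.3458*0.8829 = 0.3053

0.1623 + 0.3053i


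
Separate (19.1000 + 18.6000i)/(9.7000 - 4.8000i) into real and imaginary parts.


Multiply by conjugate: (19.1000 + 18.6000i)(9.7000 + 4.8000i) / (9.7^2 + (-4.8)^2)
Numerator real = 19.1*9.7 + 18.6*(-4.8) = 95.99
Numerator imag = 18.6*9.7 - 19.1*(-4.8) = 272.1
Denominator = 117.13
Re(z) = 95.99/117.13 = 0.8195
Im(z) = 272.1/117.13 = 2.3231

Re(z) = 0.8195, Im(z) = 2.3231


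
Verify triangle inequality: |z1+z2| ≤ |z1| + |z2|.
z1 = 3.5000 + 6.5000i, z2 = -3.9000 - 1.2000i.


|z1| = sqrt(3.5^2 + 6.5^2) = sqrt(54.5) = 7.3824
|z2| = sqrt((-3.9)^2 + (-1.2)^2) = sqrt(16.65) = 4.0804
z1+z2 = -0.4000 + 5.3000i
|z1+z2| = sqrt(28.25) = 5.3151
|z1|+|z2| = 7.3824 + 4.0804 = 11.4628

|z1+z2| = 5.3151 ≤ |z1|+|z2| = 11.4628 (verified)


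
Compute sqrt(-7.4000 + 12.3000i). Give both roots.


|z| = sqrt(54.76+151.29) = 14.3544
sqrt((|z|+a)/2) = sqrt((14.3544+(-7.4))/2) = sqrt(3.4772) = 1.8647
sqrt((|z|-a)/2) = sqrt((14.3544-(-7.4))/2) = sqrt(10.8772) = 3.2981

±(1.8647 + 3.2981i) i.e. 1.8647 + 3.2981i and -1.8647 - 3.2981i


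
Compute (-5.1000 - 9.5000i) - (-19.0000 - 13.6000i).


Real: -5.1 + 19 = 13.9
Imag: -9.5 + 13.6 = 4.1

13.9000 + 4.1000i


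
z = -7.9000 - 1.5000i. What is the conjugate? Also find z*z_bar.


z_bar = -7.9000 + 1.5000i
z*z_bar = (-7.9)^2 + (-1.5)^2 = 62.41 + 2.25 = 64.66

z_bar = -7.9000 + 1.5000i, z*z_bar = 64.66


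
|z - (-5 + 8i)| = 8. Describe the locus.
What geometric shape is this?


|z - z0| = r is a circle with center z0 and radius r.
Center = (-5, 8), radius = 8

Circle with center (-5, 8) and radius 8


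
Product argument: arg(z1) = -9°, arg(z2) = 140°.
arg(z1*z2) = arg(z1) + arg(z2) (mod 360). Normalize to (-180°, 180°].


arg(z1*z2) = -9° + 140° = 131°
Normalized to (-180°, 180°]: 131°

131°


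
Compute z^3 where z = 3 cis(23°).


r^3 = 3^3 = 27
n*theta = 3*23° = 69° = 69° (mod 360)
a = 27*cos(69°) = 9.6759
b = 27*sin(69°) = 25.2067

27 cis(69°) = 9.6759 + 25.2067i


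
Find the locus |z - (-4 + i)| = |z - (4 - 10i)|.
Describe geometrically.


Equal distances means the locus is the perpendicular bisector of z1 and z2.
Midpoint = ((-4+4)/2, (1+(-10))/2) = (0, -4.5000)

Perpendicular bisector through (0, -4.5000)


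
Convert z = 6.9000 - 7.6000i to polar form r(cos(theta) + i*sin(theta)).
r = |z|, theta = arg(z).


r = sqrt(47.61+57.76) = sqrt(105.37) = 10.2650
theta = atan2(-7.6, 6.9) = -47.7639 degrees

r = 10.2650, theta = -47.7639 degrees


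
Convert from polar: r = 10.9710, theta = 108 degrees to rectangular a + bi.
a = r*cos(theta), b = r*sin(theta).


a = 10.9710*cos(108°) = 10.9710*(-0.309017) = -3.3902
b = 10.9710*sin(108°) = 10.9710*0.951057 = 10.4340

-3.3902 + 10.4340i


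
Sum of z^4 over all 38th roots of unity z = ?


The roots are w_k = w^k with w = e^(2*pi*i/38), and (w^k)^4 = (w^4)^k.
So S = 1 + u + u^2 + ... + u^(37) with u = w^4.
4 = 0*38 + 4, so 4 is not a multiple of 38: u = w^4 ≠ 1 (w is a primitive 38th root), while u^38 = (w^38)^4 = 1.
Geometric series: S = (1 - u^38)/(1 - u) = (1 - 1)/(1 - u) = 0

S = 0


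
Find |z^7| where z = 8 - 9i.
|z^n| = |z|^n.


|z| = sqrt(64+81) = sqrt(145) = 12.0416
|z^7| = |z|^7 = (sqrt(145))^7 = 145^3 * sqrt(145) = 3048625*sqrt(145)

|z^7| = 3048625*sqrt(145) ≈ 36710306.2728


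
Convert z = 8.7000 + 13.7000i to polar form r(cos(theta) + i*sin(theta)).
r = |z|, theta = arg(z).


r = sqrt(75.69+187.69) = sqrt(263.38) = 16.2290
theta = atan2(13.7, 8.7) = 57.5830 degrees

r = 16.2290, theta = 57.5830 degrees


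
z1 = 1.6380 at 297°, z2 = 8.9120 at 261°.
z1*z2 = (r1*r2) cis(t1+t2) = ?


r = 1.6380 * 8.9120 = 14.5979
theta = 297° + 261° = 558° = 198° (mod 360)

14.5979 cis(198°)


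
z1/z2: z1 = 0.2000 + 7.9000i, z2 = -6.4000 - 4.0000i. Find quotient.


Conjugate of z2 = -6.4000 + 4.0000i
Numerator: (0.2000 + 7.9000i)(-6.4000 + 4.0000i) = -32.8800 - 49.7600i
Denominator: (-6.4)^2 + (-4)^2 = 56.96
Result = (-32.8800 - 49.7600i)/56.96

-0.5772 - 0.8736i


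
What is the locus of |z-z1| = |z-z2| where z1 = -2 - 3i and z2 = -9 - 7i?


Equal distances means the locus is the perpendicular bisector of z1 and z2.
Midpoint = ((-2+(-9))/2, (-3+(-7))/2) = (-5.5000, -5.0000)

Perpendicular bisector through (-5.5000, -5.0000)


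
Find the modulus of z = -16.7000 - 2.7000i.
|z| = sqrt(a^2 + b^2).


|z| = sqrt((-16.7)^2 + (-2.7)^2) = sqrt(278.89 + 7.29) = sqrt(286.18) = 16.9169

|z| = 16.9169


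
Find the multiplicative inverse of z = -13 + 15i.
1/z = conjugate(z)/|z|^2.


|z|^2 = 169+225 = 394
1/z = (-13 - 15i)/394

1/z = -0.0330 - 0.0381i


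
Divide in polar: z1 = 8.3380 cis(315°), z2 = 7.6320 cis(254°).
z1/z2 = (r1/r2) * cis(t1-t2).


r = 8.3380 / 7.6320 = 1.0925
theta = 315° - 254° = 61° = 61° (mod 360)

1.0925 cis(61°)


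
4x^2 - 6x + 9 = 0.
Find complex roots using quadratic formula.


disc = (-6)^2 - 4*4*9 = 36 - 144 = -108
sqrt(|disc|) = sqrt(108) = 10.3923
Real part = 6/(2*4) = 0.7500
Imag part = 10.3923/(2*4) = 1.2990

0.7500 ± 1.2990i


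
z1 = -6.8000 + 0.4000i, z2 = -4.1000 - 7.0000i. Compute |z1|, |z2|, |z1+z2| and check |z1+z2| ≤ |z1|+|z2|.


|z1| = sqrt((-6.8)^2 + 0.4^2) = sqrt(46.4) = 6.8118
|z2| = sqrt((-4.1)^2 + (-7)^2) = sqrt(65.81) = 8.1123
z1+z2 = -10.9000 - 6.6000i
|z1+z2| = sqrt(162.37) = 12.7424
|z1|+|z2| = 6.8118 + 8.1123 = 14.9241

|z1+z2| = 12.7424 ≤ |z1|+|z2| = 14.9241 (verified)


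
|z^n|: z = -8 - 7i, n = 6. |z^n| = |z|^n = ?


|z| = sqrt(64+49) = sqrt(113) = 10.6301
|z^6| = |z|^6 = (sqrt(113))^6 = 113^3 = 1442897

|z^6| = 1442897


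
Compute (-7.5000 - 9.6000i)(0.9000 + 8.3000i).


Real = -7.5*0.9 - (-9.6)*8.3 = -6.75 - (-79.68) = 72.93
Imag = -7.5*8.3 + 0.9*(-9.6) = -62.25 - (8.64) = -70.89

72.9300 - 70.8900i


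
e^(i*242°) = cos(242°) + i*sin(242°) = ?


cos(242°) = -0.4695
sin(242°) = -0.8829

e^(i*242°) = -0.4695 - 0.8829i


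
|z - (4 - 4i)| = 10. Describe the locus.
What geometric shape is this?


|z - z0| = r is a circle with center z0 and radius r.
Center = (4, -4), radius = 10

Circle with center (4, -4) and radius 10


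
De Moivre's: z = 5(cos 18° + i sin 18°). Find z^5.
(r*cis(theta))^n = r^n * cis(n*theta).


r^5 = 5^5 = 3125
n*theta = 5*18° = 90° = 90° (mod 360)
a = 3125*cos(90°) = 0
b = 3125*sin(90°) = 3125.0000

3125 cis(90°) = 0 + 3125.0000i


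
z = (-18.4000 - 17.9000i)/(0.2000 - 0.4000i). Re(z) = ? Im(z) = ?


Multiply by conjugate: (-18.4000 - 17.9000i)(0.2000 + 0.4000i) / (0.2^2 + (-0.4)^2)
Numerator real = -18.4*0.2 - (17.9)*(-0.4) = 3.48
Numerator imag = -17.9*0.2 - (-18.4)*(-0.4) = -10.94
Denominator = 0.2
Re(z) = 3.48/0.2 = 17.4000
Im(z) = -10.94/0.2 = -54.7000

Re(z) = 17.4000, Im(z) = -54.7000


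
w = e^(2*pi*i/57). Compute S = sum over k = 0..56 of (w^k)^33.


The roots are w_k = w^k with w = e^(2*pi*i/57), and (w^k)^33 = (w^33)^k.
So S = 1 + u + u^2 + ... + u^(56) with u = w^33.
33 = 0*57 + 33, so 33 is not a multiple of 57: u = w^33 ≠ 1 (w is a primitive 57th root), while u^57 = (w^57)^33 = 1.
Geometric series: S = (1 - u^57)/(1 - u) = (1 - 1)/(1 - u) = 0

S = 0


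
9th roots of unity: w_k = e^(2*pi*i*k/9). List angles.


The 9th roots of unity are cis(360k/9°) for k=0..8
Angle step = 360/9 = 40°
Primitive root: cis(40°)
Primitive root = 0.7660 + 0.6428i

9 roots at angles: 0°, 40°, 80°, 120°, 160°, 200°, 240°, 280°, 320°


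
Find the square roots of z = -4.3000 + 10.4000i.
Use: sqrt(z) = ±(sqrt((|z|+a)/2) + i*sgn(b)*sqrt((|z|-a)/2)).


|z| = sqrt(18.49+108.16) = 11.2539
sqrt((|z|+a)/2) = sqrt((11.2539+(-4.3))/2) = sqrt(3.4769) = 1.8647
sqrt((|z|-a)/2) = sqrt((11.2539-(-4.3))/2) = sqrt(7.7769) = 2.7887

±(1.8647 + 2.7887i) i.e. 1.8647 + 2.7887i and -1.8647 - 2.7887i


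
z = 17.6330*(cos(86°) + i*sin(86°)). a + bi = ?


a = 17.6330*cos(86°) = 17.6330*0.069756 = 1.2300
b = 17.6330*sin(86°) = 17.6330*0.99756 = 17.5900

1.2300 + 17.5900i


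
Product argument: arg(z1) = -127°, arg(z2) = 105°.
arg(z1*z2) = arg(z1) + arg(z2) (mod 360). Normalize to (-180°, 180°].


arg(z1*z2) = -127° + 105° = -22°
Normalized to (-180°, 180°]: -22°

-22°


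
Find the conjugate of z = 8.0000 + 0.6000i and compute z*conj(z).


z_bar = 8.0000 - 0.6000i
z*z_bar = 8^2 + 0.6^2 = 64 + 0.36 = 64.36

z_bar = 8.0000 - 0.6000i, z*z_bar = 64.36


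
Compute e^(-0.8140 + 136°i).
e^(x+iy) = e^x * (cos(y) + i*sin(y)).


e^-0.8140 = 0.4431
cos(136°) = -0.7193
sin(136°) = 0.6947
Real = 0.4431*(-0.7193) = -0.3187
Imag = 0.4431*0.6947 = 0.3078

-0.3187 + 0.3078i


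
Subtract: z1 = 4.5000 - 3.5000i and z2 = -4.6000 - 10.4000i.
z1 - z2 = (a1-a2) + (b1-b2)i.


Real: 4.5 + 4.6 = 9.1
Imag: -3.5 + 10.4 = 6.9

9.1000 + 6.9000i


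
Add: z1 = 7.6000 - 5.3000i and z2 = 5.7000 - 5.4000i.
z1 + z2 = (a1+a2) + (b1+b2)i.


Real: 7.6 + 5.7 = 13.3
Imag: -5.3 - 5.4 = -10.7

13.3000 - 10.7000i


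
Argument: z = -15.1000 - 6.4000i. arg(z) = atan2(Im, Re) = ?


Re = -15.1, Im = -6.4
arg = atan2(-6.4, -15.1) = -157.0308 degrees

arg(z) = -157.0308 degrees


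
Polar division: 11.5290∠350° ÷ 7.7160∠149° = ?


r = 11.5290 / 7.7160 = 1.4942
theta = 350° - 149° = 201° = 201° (mod 360)

1.4942 cis(201°)


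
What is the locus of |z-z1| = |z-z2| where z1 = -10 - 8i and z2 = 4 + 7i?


Equal distances means the locus is the perpendicular bisector of z1 and z2.
Midpoint = ((-10+4)/2, (-8+7)/2) = (-3.0000, -0.5000)

Perpendicular bisector through (-3.0000, -0.5000)


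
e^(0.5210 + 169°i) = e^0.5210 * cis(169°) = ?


e^0.5210 = 1.6837
cos(169°) = -0.98163
sin(169°) = 0.19081
Real = 1.6837*(-0.98163) = -1.6528
Imag = 1.6837*0.19081 = 0.3213

-1.6528 + 0.3213i


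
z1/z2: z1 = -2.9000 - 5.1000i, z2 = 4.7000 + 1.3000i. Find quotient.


Conjugate of z2 = 4.7000 - 1.3000i
Numerator: (-2.9000 - 5.1000i)(4.7000 - 1.3000i) = -20.2600 - 20.2000i
Denominator: 4.7^2 + 1.3^2 = 23.78
Result = (-20.2600 - 20.2000i)/23.78

-0.8520 - 0.8495i


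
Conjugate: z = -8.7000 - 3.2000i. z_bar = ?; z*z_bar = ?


z_bar = -8.7000 + 3.2000i
z*z_bar = (-8.7)^2 + (-3.2)^2 = 75.69 + 10.24 = 85.93

z_bar = -8.7000 + 3.2000i, z*z_bar = 85.93


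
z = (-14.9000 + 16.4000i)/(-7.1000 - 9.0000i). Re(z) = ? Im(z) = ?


Multiply by conjugate: (-14.9000 + 16.4000i)(-7.1000 + 9.0000i) / ((-7.1)^2 + (-9)^2)
Numerator real = -14.9*(-7.1) + 16.4*(-9) = -41.81
Numerator imag = 16.4*(-7.1) - (-14.9)*(-9) = -250.54
Denominator = 131.41
Re(z) = -41.81/131.41 = -0.3182
Im(z) = -250.54/131.41 = -1.9066

Re(z) = -0.3182, Im(z) = -1.9066


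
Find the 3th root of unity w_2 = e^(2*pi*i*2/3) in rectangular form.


Angle = 360*2/3 = 240°
a = cos(240°) = -0.5000
b = sin(240°) = -0.8660

-0.5000 - 0.8660i


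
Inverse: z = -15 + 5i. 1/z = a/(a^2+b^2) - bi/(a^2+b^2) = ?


|z|^2 = 225+25 = 250
1/z = (-15 - 5i)/250

1/z = -0.0600 - 0.0200i


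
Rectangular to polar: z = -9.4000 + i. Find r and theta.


r = sqrt(88.36+1) = sqrt(89.36) = 9.4530
theta = atan2(1, -9.4) = 173.9275 degrees

r = 9.4530, theta = 173.9275 degrees


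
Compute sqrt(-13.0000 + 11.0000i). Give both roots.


|z| = sqrt(169+121) = 17.0294
sqrt((|z|+a)/2) = sqrt((17.0294+(-13))/2) = sqrt(2.0147) = 1.4194
sqrt((|z|-a)/2) = sqrt((17.0294-(-13))/2) = sqrt(15.0147) = 3.8749

±(1.4194 + 3.8749i) i.e. 1.4194 + 3.8749i and -1.4194 - 3.8749i


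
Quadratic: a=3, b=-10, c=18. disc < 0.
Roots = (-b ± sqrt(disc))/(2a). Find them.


disc = (-10)^2 - 4*3*18 = 100 - 216 = -116
sqrt(|disc|) = sqrt(116) = 10.7703
Real part = 10/(2*3) = 1.6667
Imag part = 10.7703/(2*3) = 1.7951

1.6667 ± 1.7951i


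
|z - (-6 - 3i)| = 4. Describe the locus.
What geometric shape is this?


|z - z0| = r is a circle with center z0 and radius r.
Center = (-6, -3), radius = 4

Circle with center (-6, -3) and radius 4


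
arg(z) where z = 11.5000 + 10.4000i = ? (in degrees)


Re = 11.5, Im = 10.4
arg = atan2(10.4, 11.5) = 42.1245 degrees

arg(z) = 42.1245 degrees


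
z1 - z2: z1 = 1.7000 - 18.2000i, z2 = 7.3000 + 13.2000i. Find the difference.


Real: 1.7 - 7.3 = -5.6
Imag: -18.2 - 13.2 = -31.4

-5.6000 - 31.4000i


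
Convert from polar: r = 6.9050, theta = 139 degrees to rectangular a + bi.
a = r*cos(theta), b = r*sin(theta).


a = 6.9050*cos(139°) = 6.9050*(-0.75471) = -5.2113
b = 6.9050*sin(139°) = 6.9050*0.65606 = 4.5301

-5.2113 + 4.5301i


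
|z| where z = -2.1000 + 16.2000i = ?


|z| = sqrt((-2.1)^2 + 16.2^2) = sqrt(4.41 + 262.44) = sqrt(266.85) = 16.3355

|z| = 16.3355


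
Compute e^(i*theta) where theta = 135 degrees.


cos(135°) = -0.7071
sin(135°) = 0.7071

e^(i*135°) = -0.7071 + 0.7071i


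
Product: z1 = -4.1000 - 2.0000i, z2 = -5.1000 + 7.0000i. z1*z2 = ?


Real = -4.1*(-5.1) - (-2)*7 = 20.91 - (-14) = 34.91
Imag = -4.1*7 - (5.1)*(-2) = -28.7 + 10.2 = -18.5

34.9100 - 18.5000i


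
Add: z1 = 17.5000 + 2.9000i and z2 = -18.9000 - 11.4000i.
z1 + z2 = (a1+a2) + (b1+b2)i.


Real: 17.5 - 18.9 = -1.4
Imag: 2.9 - 11.4 = -8.5

-1.4000 - 8.5000i


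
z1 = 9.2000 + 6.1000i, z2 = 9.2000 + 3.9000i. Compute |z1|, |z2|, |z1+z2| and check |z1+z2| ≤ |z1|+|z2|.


|z1| = sqrt(9.2^2 + 6.1^2) = sqrt(121.85) = 11.0386
|z2| = sqrt(9.2^2 + 3.9^2) = sqrt(99.85) = 9.9925
z1+z2 = 18.4000 + 10.0000i
|z1+z2| = sqrt(438.56) = 20.9418
|z1|+|z2| = 11.0386 + 9.9925 = 21.0311

|z1+z2| = 20.9418 ≤ |z1|+|z2| = 21.0311 (verified)


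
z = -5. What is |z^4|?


|z| = sqrt(25+0) = sqrt(25) = 5
|z^4| = |z|^4 = 5^4 = 625

|z^4| = 625


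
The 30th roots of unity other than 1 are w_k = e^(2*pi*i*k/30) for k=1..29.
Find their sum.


With w = e^(2*pi*i/30), all 30 of the 30th roots of unity w^0 = 1, w, ..., w^(29) sum to 0: 1 + w + ... + w^(29) = (1 - w^30)/(1 - w) = 0 since w^30 = 1, w ≠ 1.
Removing the root 1: w + w^2 + ... + w^(29) = 0 - 1 = -1

Sum = -1


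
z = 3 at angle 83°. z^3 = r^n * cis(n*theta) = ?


r^3 = 3^3 = 27
n*theta = 3*83° = 249° = 249° (mod 360)
a = 27*cos(249°) = -9.6759
b = 27*sin(249°) = -25.2067

27 cis(249°) = -9.6759 - 25.2067i


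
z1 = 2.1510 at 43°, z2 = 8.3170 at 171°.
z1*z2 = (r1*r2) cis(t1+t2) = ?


r = 2.1510 * 8.3170 = 17.8899
theta = 43° + 171° = 214° = 214° (mod 360)

17.8899 cis(214°)


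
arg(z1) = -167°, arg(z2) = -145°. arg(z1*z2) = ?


arg(z1*z2) = -167° - 145° = -312°
Normalized to (-180°, 180°]: 48°

48°


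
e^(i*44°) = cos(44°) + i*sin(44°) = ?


cos(44°) = 0.7193
sin(44°) = 0.6947

e^(i*44°) = 0.7193 + 0.6947i


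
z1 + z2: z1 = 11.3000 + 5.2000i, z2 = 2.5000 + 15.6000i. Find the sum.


Real: 11.3 + 2.5 = 13.8
Imag: 5.2 + 15.6 = 20.8

13.8000 + 20.8000i


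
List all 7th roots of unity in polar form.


The 7th roots of unity are cis(360k/7°) for k=0..6
Angle step = 360/7 = 51.4286°
Primitive root: cis(51.4286°)
Primitive root = 0.6235 + 0.7818i

7 roots at angles: 0°, 51.4286°, 102.8571°, 154.2857°, 205.7143°, 257.1429°, 308.5714°


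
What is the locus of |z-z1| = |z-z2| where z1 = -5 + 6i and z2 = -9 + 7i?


Equal distances means the locus is the perpendicular bisector of z1 and z2.
Midpoint = ((-5+(-9))/2, (6+7)/2) = (-7.0000, 6.5000)

Perpendicular bisector through (-7.0000, 6.5000)


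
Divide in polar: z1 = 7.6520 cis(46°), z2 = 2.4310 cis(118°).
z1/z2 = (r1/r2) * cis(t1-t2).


r = 7.6520 / 2.4310 = 3.1477
theta = 46° - 118° = -72° = 288° (mod 360)

3.1477 cis(288°)


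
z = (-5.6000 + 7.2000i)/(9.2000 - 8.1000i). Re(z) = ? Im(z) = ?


Multiply by conjugate: (-5.6000 + 7.2000i)(9.2000 + 8.1000i) / (9.2^2 + (-8.1)^2)
Numerator real = -5.6*9.2 + 7.2*(-8.1) = -109.84
Numerator imag = 7.2*9.2 - (-5.6)*(-8.1) = 20.88
Denominator = 150.25
Re(z) = -109.84/150.25 = -0.7310
Im(z) = 20.88/150.25 = 0.1390

Re(z) = -0.7310, Im(z) = 0.1390


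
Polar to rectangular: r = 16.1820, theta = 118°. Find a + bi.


a = 16.1820*cos(118°) = 16.1820*(-0.46947) = -7.5970
b = 16.1820*sin(118°) = 16.1820*0.88295 = 14.2879

-7.5970 + 14.2879i


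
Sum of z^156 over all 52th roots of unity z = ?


The roots are w_k = w^k with w = e^(2*pi*i/52), and (w^k)^156 = (w^156)^k.
So S = 1 + u + u^2 + ... + u^(51) with u = w^156.
156 = 3*52 + 0, so 156 is a multiple of 52 and u = (w^52)^3 = 1.
Every one of the 52 terms equals 1: S = 52

S = 52


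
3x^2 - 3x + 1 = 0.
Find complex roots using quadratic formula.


disc = (-3)^2 - 4*3*1 = 9 - 12 = -3
sqrt(|disc|) = sqrt(3) = 1.7321
Real part = 3/(2*3) = 0.5000
Imag part = 1.7321/(2*3) = 0.2887

0.5000 ± 0.2887i


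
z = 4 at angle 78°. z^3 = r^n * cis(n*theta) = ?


r^3 = 4^3 = 64
n*theta = 3*78° = 234° = 234° (mod 360)
a = 64*cos(234°) = -37.6183
b = 64*sin(234°) = -51.7771

64 cis(234°) = -37.6183 - 51.7771i


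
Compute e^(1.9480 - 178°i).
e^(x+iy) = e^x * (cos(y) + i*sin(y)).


e^1.9480 = 7.0146
cos(-178°) = -0.9994
sin(-178°) = -0.0349
Real = 7.0146*(-0.9994) = -7.0104
Imag = 7.0146*(-0.0349) = -0.2448

-7.0104 - 0.2448i


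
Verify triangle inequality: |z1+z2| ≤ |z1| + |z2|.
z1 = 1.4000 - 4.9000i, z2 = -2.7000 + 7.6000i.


|z1| = sqrt(1.4^2 + (-4.9)^2) = sqrt(25.97) = 5.0961
|z2| = sqrt((-2.7)^2 + 7.6^2) = sqrt(65.05) = 8.0654
z1+z2 = -1.3000 + 2.7000i
|z1+z2| = sqrt(8.98) = 2.9967
|z1|+|z2| = 5.0961 + 8.0654 = 13.1615

|z1+z2| = 2.9967 ≤ |z1|+|z2| = 13.1615 (verified)


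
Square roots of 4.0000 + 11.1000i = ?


|z| = sqrt(16+123.21) = 11.7987
sqrt((|z|+a)/2) = sqrt((11.7987+4)/2) = sqrt(7.8994) = 2.8106
sqrt((|z|-a)/2) = sqrt((11.7987-4)/2) = sqrt(3.8994) = 1.9747

±(2.8106 + 1.9747i) i.e. 2.8106 + 1.9747i and -2.8106 - 1.9747i


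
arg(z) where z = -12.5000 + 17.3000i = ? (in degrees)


Re = -12.5, Im = 17.3
arg = atan2(17.3, -12.5) = 125.8497 degrees

arg(z) = 125.8497 degrees


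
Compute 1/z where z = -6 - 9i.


|z|^2 = 36+81 = 117
1/z = (-6 + 9i)/117

1/z = -0.0513 + 0.0769i


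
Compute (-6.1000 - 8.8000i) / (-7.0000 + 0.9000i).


Conjugate of z2 = -7.0000 - 0.9000i
Numerator: (-6.1000 - 8.8000i)(-7.0000 - 0.9000i) = 34.7800 + 67.0900i
Denominator: (-7)^2 + 0.9^2 = 49.81
Result = (34.7800 + 67.0900i)/49.81

0.6983 + 1.3469i


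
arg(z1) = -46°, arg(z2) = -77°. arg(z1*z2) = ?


arg(z1*z2) = -46° - 77° = -123°
Normalized to (-180°, 180°]: -123°

-123°


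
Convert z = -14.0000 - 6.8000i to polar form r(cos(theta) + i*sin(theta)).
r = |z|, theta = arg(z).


r = sqrt(196+46.24) = sqrt(242.24) = 15.5641
theta = atan2(-6.8, -14) = -154.0935 degrees

r = 15.5641, theta = -154.0935 degrees


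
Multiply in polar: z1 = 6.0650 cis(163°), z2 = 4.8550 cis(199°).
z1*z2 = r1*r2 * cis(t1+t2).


r = 6.0650 * 4.8550 = 29.4456
theta = 163° + 199° = 362° = 2° (mod 360)

29.4456 cis(2°)


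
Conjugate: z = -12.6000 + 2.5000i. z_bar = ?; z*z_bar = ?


z_bar = -12.6000 - 2.5000i
z*z_bar = (-12.6)^2 + 2.5^2 = 158.76 + 6.25 = 165.01

z_bar = -12.6000 - 2.5000i, z*z_bar = 165.01


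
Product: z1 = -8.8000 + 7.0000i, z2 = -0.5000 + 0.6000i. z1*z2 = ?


Real = -8.8*(-0.5) - 7*0.6 = 4.4 - 4.2 = 0.2
Imag = -8.8*0.6 - (0.5)*7 = -5.28 - (3.5) = -8.78

0.2000 - 8.7800i


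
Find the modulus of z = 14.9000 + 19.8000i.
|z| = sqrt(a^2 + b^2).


|z| = sqrt(14.9^2 + 19.8^2) = sqrt(222.01 + 392.04) = sqrt(614.05) = 24.7800

|z| = 24.7800


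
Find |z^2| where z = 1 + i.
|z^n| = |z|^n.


|z| = sqrt(1+1) = sqrt(2) = 1.4142
|z^2| = |z|^2 = (sqrt(2))^2 = 2

|z^2| = 2


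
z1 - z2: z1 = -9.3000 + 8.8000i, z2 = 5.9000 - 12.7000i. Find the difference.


Real: -9.3 - 5.9 = -15.2
Imag: 8.8 + 12.7 = 21.5

-15.2000 + 21.5000i


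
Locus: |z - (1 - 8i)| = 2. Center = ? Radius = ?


|z - z0| = r is a circle with center z0 and radius r.
Center = (1, -8), radius = 2

Circle with center (1, -8) and radius 2


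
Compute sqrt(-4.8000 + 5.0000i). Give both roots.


|z| = sqrt(23.04+25) = 6.9311
sqrt((|z|+a)/2) = sqrt((6.9311+(-4.8))/2) = sqrt(1.0655) = 1.0323
sqrt((|z|-a)/2) = sqrt((6.9311-(-4.8))/2) = sqrt(5.8655) = 2.4219

±(1.0323 + 2.4219i) i.e. 1.0323 + 2.4219i and -1.0323 - 2.4219i


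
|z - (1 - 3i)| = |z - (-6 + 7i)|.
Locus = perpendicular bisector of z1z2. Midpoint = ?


Equal distances means the locus is the perpendicular bisector of z1 and z2.
Midpoint = ((1+(-6))/2, (-3+7)/2) = (-2.5000, 2.0000)

Perpendicular bisector through (-2.5000, 2.0000)


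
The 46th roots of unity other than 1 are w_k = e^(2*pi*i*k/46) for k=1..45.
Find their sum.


With w = e^(2*pi*i/46), all 46 of the 46th roots of unity w^0 = 1, w, ..., w^(45) sum to 0: 1 + w + ... + w^(45) = (1 - w^46)/(1 - w) = 0 since w^46 = 1, w ≠ 1.
Removing the root 1: w + w^2 + ... + w^(45) = 0 - 1 = -1

Sum = -1


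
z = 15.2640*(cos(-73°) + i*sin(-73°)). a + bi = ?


a = 15.2640*cos(-73°) = 15.2640*0.292372 = 4.4628
b = 15.2640*sin(-73°) = 15.2640*(-0.9563) = -14.5970

4.4628 - 14.5970i


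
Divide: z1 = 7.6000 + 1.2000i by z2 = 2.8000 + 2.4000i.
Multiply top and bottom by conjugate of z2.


Conjugate of z2 = 2.8000 - 2.4000i
Numerator: (7.6000 + 1.2000i)(2.8000 - 2.4000i) = 24.1600 - 14.8800i
Denominator: 2.8^2 + 2.4^2 = 13.6
Result = (24.1600 - 14.8800i)/13.6

1.7765 - 1.0941i


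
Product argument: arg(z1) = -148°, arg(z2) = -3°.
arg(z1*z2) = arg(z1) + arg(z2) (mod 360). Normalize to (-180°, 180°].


arg(z1*z2) = -148° - 3° = -151°
Normalized to (-180°, 180°]: -151°

-151°


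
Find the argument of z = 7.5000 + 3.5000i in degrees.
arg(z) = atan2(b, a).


Re = 7.5, Im = 3.5
arg = atan2(3.5, 7.5) = 25.0169 degrees

arg(z) = 25.0169 degrees


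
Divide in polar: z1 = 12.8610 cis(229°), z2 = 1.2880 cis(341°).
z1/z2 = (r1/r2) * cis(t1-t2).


r = 12.8610 / 1.2880 = 9.9852
theta = 229° - 341° = -112° = 248° (mod 360)

9.9852 cis(248°)


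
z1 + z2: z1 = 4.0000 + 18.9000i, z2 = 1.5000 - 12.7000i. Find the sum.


Real: 4 + 1.5 = 5.5
Imag: 18.9 - 12.7 = 6.2

5.5000 + 6.2000i


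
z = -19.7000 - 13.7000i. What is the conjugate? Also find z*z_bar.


z_bar = -19.7000 + 13.7000i
z*z_bar = (-19.7)^2 + (-13.7)^2 = 388.09 + 187.69 = 575.78

z_bar = -19.7000 + 13.7000i, z*z_bar = 575.78


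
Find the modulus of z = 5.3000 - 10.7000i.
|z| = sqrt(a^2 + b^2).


|z| = sqrt(5.3^2 + (-10.7)^2) = sqrt(28.09 + 114.49) = sqrt(142.58) = 11.9407

|z| = 11.9407


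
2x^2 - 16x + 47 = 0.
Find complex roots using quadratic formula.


disc = (-16)^2 - 4*2*47 = 256 - 376 = -120
sqrt(|disc|) = sqrt(120) = 10.9545
Real part = 16/(2*2) = 4.0000
Imag part = 10.9545/(2*2) = 2.7386

4.0000 ± 2.7386i


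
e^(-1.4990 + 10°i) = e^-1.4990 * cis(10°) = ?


e^-1.4990 = 0.2234
cos(10°) = 0.9848
sin(10°) = 0.1736
Real = 0.2234*0.9848 = 0.2200
Imag = 0.2234*0.1736 = 0.0388

0.2200 + 0.0388i


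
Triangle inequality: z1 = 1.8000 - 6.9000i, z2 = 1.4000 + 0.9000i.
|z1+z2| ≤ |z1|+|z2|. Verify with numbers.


|z1| = sqrt(1.8^2 + (-6.9)^2) = sqrt(50.85) = 7.1309
|z2| = sqrt(1.4^2 + 0.9^2) = sqrt(2.77) = 1.6643
z1+z2 = 3.2000 - 6.0000i
|z1+z2| = sqrt(46.24) = 6.8000
|z1|+|z2| = 7.1309 + 1.6643 = 8.7952

|z1+z2| = 6.8000 ≤ |z1|+|z2| = 8.7952 (verified)


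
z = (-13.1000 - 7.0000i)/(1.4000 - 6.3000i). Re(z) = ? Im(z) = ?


Multiply by conjugate: (-13.1000 - 7.0000i)(1.4000 + 6.3000i) / (1.4^2 + (-6.3)^2)
Numerator real = -13.1*1.4 - (7)*(-6.3) = 25.76
Numerator imag = -7*1.4 - (-13.1)*(-6.3) = -92.33
Denominator = 41.65
Re(z) = 25.76/41.65 = 0.6185
Im(z) = -92.33/41.65 = -2.2168

Re(z) = 0.6185, Im(z) = -2.2168


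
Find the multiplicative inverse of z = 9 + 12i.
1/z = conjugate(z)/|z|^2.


|z|^2 = 81+144 = 225
1/z = (9 - 12i)/225

1/z = 0.0400 - 0.0533i


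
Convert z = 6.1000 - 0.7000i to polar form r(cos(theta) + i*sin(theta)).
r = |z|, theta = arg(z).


r = sqrt(37.21+0.49) = sqrt(37.7) = 6.1400
theta = atan2(-0.7, 6.1) = -6.5463 degrees

r = 6.1400, theta = -6.5463 degrees


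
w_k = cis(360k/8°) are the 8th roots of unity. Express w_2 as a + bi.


Angle = 360*2/8 = 90°
a = cos(90°) = 0
b = sin(90°) = 1.0000

0 + 1.0000i


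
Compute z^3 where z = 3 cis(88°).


r^3 = 3^3 = 27
n*theta = 3*88° = 264° = 264° (mod 360)
a = 27*cos(264°) = -2.8223
b = 27*sin(264°) = -26.8521

27 cis(264°) = -2.8223 - 26.8521i


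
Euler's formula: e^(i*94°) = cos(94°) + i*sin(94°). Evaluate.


cos(94°) = -0.0698
sin(94°) = 0.9976

e^(i*94°) = -0.0698 + 0.9976i


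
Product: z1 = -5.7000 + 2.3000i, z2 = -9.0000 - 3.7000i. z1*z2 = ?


Real = -5.7*(-9) - 2.3*(-3.7) = 51.3 - (-8.51) = 59.81
Imag = -5.7*(-3.7) - (9)*2.3 = 21.09 - (20.7) = 0.39

59.8100 + 0.3900i


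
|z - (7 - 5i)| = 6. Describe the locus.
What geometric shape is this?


|z - z0| = r is a circle with center z0 and radius r.
Center = (7, -5), radius = 6

Circle with center (7, -5) and radius 6


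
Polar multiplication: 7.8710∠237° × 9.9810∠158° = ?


r = 7.8710 * 9.9810 = 78.5605
theta = 237° + 158° = 395° = 35° (mod 360)

78.5605 cis(35°)


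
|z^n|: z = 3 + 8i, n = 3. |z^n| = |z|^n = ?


|z| = sqrt(9+64) = sqrt(73) = 8.5440
|z^3| = |z|^3 = (sqrt(73))^3 = 73*sqrt(73)

|z^3| = 73*sqrt(73) ≈ 623.7123


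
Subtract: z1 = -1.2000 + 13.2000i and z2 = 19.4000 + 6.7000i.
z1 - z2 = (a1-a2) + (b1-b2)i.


Real: -1.2 - 19.4 = -20.6
Imag: 13.2 - 6.7 = 6.5

-20.6000 + 6.5000i


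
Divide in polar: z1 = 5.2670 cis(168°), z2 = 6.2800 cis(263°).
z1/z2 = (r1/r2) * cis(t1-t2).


r = 5.2670 / 6.2800 = 0.8387
theta = 168° - 263° = -95° = 265° (mod 360)

0.8387 cis(265°)


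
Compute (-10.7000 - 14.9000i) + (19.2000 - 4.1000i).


Real: -10.7 + 19.2 = 8.5
Imag: -14.9 - 4.1 = -19

8.5000 - 19.0000i


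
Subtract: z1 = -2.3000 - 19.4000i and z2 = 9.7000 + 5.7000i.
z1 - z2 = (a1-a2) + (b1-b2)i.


Real: -2.3 - 9.7 = -12
Imag: -19.4 - 5.7 = -25.1

-12.0000 - 25.1000i


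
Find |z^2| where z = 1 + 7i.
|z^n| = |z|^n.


|z| = sqrt(1+49) = sqrt(50) = 7.0711
|z^2| = |z|^2 = (sqrt(50))^2 = 50

|z^2| = 50


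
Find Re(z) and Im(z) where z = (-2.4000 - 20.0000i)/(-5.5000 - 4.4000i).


Multiply by conjugate: (-2.4000 - 20.0000i)(-5.5000 + 4.4000i) / ((-5.5)^2 + (-4.4)^2)
Numerator real = -2.4*(-5.5) - (20)*(-4.4) = 101.2
Numerator imag = -20*(-5.5) - (-2.4)*(-4.4) = 99.44
Denominator = 49.61
Re(z) = 101.2/49.61 = 2.0399
Im(z) = 99.44/49.61 = 2.0044

Re(z) = 2.0399, Im(z) = 2.0044


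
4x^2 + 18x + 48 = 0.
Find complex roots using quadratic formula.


disc = 18^2 - 4*4*48 = 324 - 768 = -444
sqrt(|disc|) = sqrt(444) = 21.0713
Real part = -18/(2*4) = -2.2500
Imag part = 21.0713/(2*4) = 2.6339

-2.2500 ± 2.6339i


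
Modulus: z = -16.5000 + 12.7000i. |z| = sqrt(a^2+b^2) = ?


|z| = sqrt((-16.5)^2 + 12.7^2) = sqrt(272.25 + 161.29) = sqrt(433.54) = 20.8216

|z| = 20.8216


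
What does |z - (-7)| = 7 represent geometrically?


|z - z0| = r is a circle with center z0 and radius r.
Center = (-7, 0), radius = 7

Circle with center (-7, 0) and radius 7


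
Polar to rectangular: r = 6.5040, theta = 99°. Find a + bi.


a = 6.5040*cos(99°) = 6.5040*(-0.15643) = -1.0174
b = 6.5040*sin(99°) = 6.5040*0.98769 = 6.4239

-1.0174 + 6.4239i


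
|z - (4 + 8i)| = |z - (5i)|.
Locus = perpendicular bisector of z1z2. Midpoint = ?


Equal distances means the locus is the perpendicular bisector of z1 and z2.
Midpoint = ((4+0)/2, (8+5)/2) = (2.0000, 6.5000)

Perpendicular bisector through (2.0000, 6.5000)


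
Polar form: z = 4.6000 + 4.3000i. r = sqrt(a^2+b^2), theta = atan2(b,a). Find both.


r = sqrt(21.16+18.49) = sqrt(39.65) = 6.2968
theta = atan2(4.3, 4.6) = 43.0694 degrees

r = 6.2968, theta = 43.0694 degrees


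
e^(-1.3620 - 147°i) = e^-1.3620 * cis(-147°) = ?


e^-1.3620 = 0.2561
cos(-147°) = -0.8387
sin(-147°) = -0.5446
Real = 0.2561*(-0.8387) = -0.2148
Imag = 0.2561*(-0.5446) = -0.1395

-0.2148 - 0.1395i


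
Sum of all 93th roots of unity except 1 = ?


With w = e^(2*pi*i/93), all 93 of the 93th roots of unity w^0 = 1, w, ..., w^(92) sum to 0: 1 + w + ... + w^(92) = (1 - w^93)/(1 - w) = 0 since w^93 = 1, w ≠ 1.
Removing the root 1: w + w^2 + ... + w^(92) = 0 - 1 = -1

Sum = -1


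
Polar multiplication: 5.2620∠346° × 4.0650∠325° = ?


r = 5.2620 * 4.0650 = 21.3900
theta = 346° + 325° = 671° = 311° (mod 360)

21.3900 cis(311°)


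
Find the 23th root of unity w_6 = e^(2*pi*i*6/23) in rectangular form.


Angle = 360*6/23 = 93.913°
a = cos(93.913°) = -0.0682
b = sin(93.913°) = 0.9977

-0.0682 + 0.9977i


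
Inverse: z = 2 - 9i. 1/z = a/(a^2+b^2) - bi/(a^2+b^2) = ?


|z|^2 = 4+81 = 85
1/z = (2 + 9i)/85

1/z = 0.0235 + 0.1059i


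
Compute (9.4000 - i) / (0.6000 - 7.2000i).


Conjugate of z2 = 0.6000 + 7.2000i
Numerator: (9.4000 - i)(0.6000 + 7.2000i) = 12.8400 + 67.0800i
Denominator: 0.6^2 + (-7.2)^2 = 52.2
Result = (12.8400 + 67.0800i)/52.2

0.2460 + 1.2851i


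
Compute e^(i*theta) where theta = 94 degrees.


cos(94°) = -0.0698
sin(94°) = 0.9976

e^(i*94°) = -0.0698 + 0.9976i


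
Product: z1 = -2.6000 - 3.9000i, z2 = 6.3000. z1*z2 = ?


Real = -2.6*6.3 - (-3.9)*0 = -16.38 - 0 = -16.38
Imag = -2.6*0 + 6.3*(-3.9) = 0 - (24.57) = -24.57

-16.3800 - 24.5700i


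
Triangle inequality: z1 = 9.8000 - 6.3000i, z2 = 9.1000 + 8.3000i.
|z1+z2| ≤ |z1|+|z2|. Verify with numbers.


|z1| = sqrt(9.8^2 + (-6.3)^2) = sqrt(135.73) = 11.6503
|z2| = sqrt(9.1^2 + 8.3^2) = sqrt(151.7) = 12.3167
z1+z2 = 18.9000 + 2.0000i
|z1+z2| = sqrt(361.21) = 19.0055
|z1|+|z2| = 11.6503 + 12.3167 = 23.9670

|z1+z2| = 19.0055 ≤ |z1|+|z2| = 23.9670 (verified)


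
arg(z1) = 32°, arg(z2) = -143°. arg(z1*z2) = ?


arg(z1*z2) = 32° - 143° = -111°
Normalized to (-180°, 180°]: -111°

-111°


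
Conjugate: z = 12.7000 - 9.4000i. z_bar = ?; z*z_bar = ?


z_bar = 12.7000 + 9.4000i
z*z_bar = 12.7^2 + (-9.4)^2 = 161.29 + 88.36 = 249.65

z_bar = 12.7000 + 9.4000i, z*z_bar = 249.65


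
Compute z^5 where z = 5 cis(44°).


r^5 = 5^5 = 3125
n*theta = 5*44° = 220° = 220° (mod 360)
a = 3125*cos(220°) = -2393.8889
b = 3125*sin(220°) = -2008.7113

3125 cis(220°) = -2393.8889 - 2008.7113i


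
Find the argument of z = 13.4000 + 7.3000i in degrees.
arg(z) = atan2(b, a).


Re = 13.4, Im = 7.3
arg = atan2(7.3, 13.4) = 28.5805 degrees

arg(z) = 28.5805 degrees


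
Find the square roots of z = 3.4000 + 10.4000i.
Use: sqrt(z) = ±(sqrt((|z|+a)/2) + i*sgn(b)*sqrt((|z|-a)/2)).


|z| = sqrt(11.56+108.16) = 10.9417
sqrt((|z|+a)/2) = sqrt((10.9417+3.4)/2) = sqrt(7.1708) = 2.6778
sqrt((|z|-a)/2) = sqrt((10.9417-3.4)/2) = sqrt(3.7708) = 1.9419

±(2.6778 + 1.9419i) i.e. 2.6778 + 1.9419i and -2.6778 - 1.9419i
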